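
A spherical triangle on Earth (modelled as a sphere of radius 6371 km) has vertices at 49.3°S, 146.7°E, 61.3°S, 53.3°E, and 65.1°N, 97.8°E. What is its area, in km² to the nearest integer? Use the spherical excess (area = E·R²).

70222351 km²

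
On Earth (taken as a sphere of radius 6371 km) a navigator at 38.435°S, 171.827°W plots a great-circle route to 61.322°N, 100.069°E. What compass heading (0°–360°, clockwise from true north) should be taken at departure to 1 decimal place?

Δλ = -88.104° = -1.5377 rad.
y = sin Δλ · cos φ₂ = (-0.9995)(0.4799) = -0.4796
x = cos φ₁ sin φ₂ − sin φ₁ cos φ₂ cos Δλ = (0.7833)(0.8773) − (-0.6216)(0.4799)(0.0331) = 0.6971
θ = atan2(y, x) = -34.53°; adding 360° gives 325.5°.

325.5°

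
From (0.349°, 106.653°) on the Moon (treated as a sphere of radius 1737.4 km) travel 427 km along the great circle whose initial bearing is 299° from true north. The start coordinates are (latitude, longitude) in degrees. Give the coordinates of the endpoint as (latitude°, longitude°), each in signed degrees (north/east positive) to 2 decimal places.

Angular distance δ = d/R = 427/1737.4 = 0.24577 rad; initial bearing θ = 5.2185 rad.
sin φ₂ = sin φ₁ cos δ + cos φ₁ sin δ cos θ = (0.0061)(0.9700) + (1.0000)(0.2433)(0.4848) = 0.1239, so φ₂ = 7.12°.
Δλ = atan2(sin θ sin δ cos φ₁, cos δ − sin φ₁ sin φ₂) = atan2(-0.2128, 0.9692) = -12.383°.
λ₂ = 106.653° − 12.383° = 94.27°.

7.12°, 94.27°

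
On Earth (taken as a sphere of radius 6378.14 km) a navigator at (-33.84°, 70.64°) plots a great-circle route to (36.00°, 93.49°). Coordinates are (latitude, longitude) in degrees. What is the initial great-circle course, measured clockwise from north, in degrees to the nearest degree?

19°

Δλ = 22.850° = 0.3988 rad.
y = sin Δλ · cos φ₂ = (0.3883)(0.8090) = 0.3142
x = cos φ₁ sin φ₂ − sin φ₁ cos φ₂ cos Δλ = (0.8306)(0.5878) − (-0.5569)(0.8090)(0.9215) = 0.9034
θ = atan2(y, x) = 19.18°, so the bearing is 19°.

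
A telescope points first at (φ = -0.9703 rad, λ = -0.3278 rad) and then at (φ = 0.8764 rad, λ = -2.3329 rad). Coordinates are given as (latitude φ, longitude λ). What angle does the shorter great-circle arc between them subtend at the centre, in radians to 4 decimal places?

2.4754 rad

In radians: φ₁ = -0.9703, φ₂ = 0.8764, Δλ = -114.884° = -2.0051 rad.
cos c = sin φ₁ sin φ₂ + cos φ₁ cos φ₂ cos Δλ = (-0.8251)(0.7684) + (0.5651)(0.6399)(-0.4208) = -0.78615,
so c = arccos(-0.78615) = 2.47536 rad.
So the angular separation is 2.4754 rad.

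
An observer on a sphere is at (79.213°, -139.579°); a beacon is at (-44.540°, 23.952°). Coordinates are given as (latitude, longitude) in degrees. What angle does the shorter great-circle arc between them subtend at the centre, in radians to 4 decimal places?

In radians: φ₁ = 1.3825, φ₂ = -0.7774, Δλ = 163.531° = 2.8542 rad.
cos c = sin φ₁ sin φ₂ + cos φ₁ cos φ₂ cos Δλ = (0.9823)(-0.7014) + (0.1872)(0.7128)(-0.9590) = -0.81694,
so c = arccos(-0.81694) = 2.52688 rad.
So the angular separation is 2.5269 rad.

2.5269 rad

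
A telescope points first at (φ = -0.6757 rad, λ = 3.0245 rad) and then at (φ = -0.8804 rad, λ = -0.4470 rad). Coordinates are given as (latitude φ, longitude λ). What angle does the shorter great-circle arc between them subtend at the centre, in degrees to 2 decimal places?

89.31°

With latitudes φ₁ = -38.715°, φ₂ = -50.443° and longitude difference Δλ = 161.098°:
cos c = sin φ₁ sin φ₂ + cos φ₁ cos φ₂ cos Δλ = (-0.6254)(-0.7710) + (0.7803)(0.6368)(-0.9461) = 0.01210,
so c = arccos(0.01210) = 1.55869 rad.
So the angular separation is 89.31°.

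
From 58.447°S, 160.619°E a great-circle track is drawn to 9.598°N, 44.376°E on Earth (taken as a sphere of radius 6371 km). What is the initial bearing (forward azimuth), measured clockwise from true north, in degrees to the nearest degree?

Δλ = -116.243° = -2.0288 rad.
y = sin Δλ · cos φ₂ = (-0.8969)(0.9860) = -0.8844
x = cos φ₁ sin φ₂ − sin φ₁ cos φ₂ cos Δλ = (0.5233)(0.1667) − (-0.8522)(0.9860)(-0.4422) = -0.2843
θ = atan2(y, x) = -107.82°; adding 360° gives 252°.

252°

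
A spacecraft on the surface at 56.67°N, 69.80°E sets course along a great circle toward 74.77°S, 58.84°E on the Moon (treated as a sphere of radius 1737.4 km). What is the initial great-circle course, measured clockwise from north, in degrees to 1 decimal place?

With φ₁ = 0.9891, φ₂ = -1.3050, Δλ = -0.1913 rad, the forward-azimuth formula gives
θ = atan2( sin Δλ cos φ₂ , cos φ₁ sin φ₂ − sin φ₁ cos φ₂ cos Δλ ) = atan2(-0.0499, -0.7456) = -176.17°.
Adding 360° brings this into [0°, 360°): 183.8°.

183.8°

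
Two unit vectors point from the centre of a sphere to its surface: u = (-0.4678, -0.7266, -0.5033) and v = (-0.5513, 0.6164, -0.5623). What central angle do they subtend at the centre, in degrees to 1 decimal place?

84.7°

u·v = 0.0930; |u| = 1.0000, |v| = 1.0000.
cos θ = (u·v)/(|u||v|) = 0.0930, so θ = 84.7°.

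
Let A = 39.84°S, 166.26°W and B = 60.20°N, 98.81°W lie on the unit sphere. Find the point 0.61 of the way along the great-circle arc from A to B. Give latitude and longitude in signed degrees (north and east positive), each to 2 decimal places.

23.54°, -135.29°

Central angle δ = 1.9928 rad. Interpolating on the sphere with fraction f = 0.61:
P = [sin((1−f)δ)·A + sin(fδ)·B] / sin δ = 0.7687·A + 1.0277·B in Cartesian coordinates,
giving P = (-0.6516, -0.6449, 0.3994), i.e. latitude 23.54°, longitude -135.29°.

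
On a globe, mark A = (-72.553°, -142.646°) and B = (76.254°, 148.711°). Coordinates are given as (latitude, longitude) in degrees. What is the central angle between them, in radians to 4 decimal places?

2.6922 rad

In radians: φ₁ = -1.2663, φ₂ = 1.3309, Δλ = -68.643° = -1.1980 rad.
cos c = sin φ₁ sin φ₂ + cos φ₁ cos φ₂ cos Δλ = (-0.9540)(0.9714) + (0.2998)(0.2376)(0.3642) = -0.90073,
so c = arccos(-0.90073) = 2.69223 rad.
So the angular separation is 2.6922 rad.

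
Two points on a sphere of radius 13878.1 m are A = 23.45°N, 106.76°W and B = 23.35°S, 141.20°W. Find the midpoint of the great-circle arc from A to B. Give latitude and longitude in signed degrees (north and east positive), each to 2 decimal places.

0.05°, -123.99°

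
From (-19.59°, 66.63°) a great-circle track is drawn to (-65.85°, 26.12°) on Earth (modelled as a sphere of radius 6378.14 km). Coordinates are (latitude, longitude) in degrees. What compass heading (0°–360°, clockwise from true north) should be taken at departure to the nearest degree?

Δλ = -40.510° = -0.7070 rad.
y = sin Δλ · cos φ₂ = (-0.6496)(0.4091) = -0.2658
x = cos φ₁ sin φ₂ − sin φ₁ cos φ₂ cos Δλ = (0.9421)(-0.9125) − (-0.3353)(0.4091)(0.7603) = -0.7554
θ = atan2(y, x) = -160.62°; adding 360° gives 199°.

199°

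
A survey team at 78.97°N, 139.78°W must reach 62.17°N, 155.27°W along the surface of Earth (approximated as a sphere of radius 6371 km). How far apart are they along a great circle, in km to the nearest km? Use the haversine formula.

1938 km

In radians: φ₁ = 1.3783, φ₂ = 1.0851, Δλ = -15.490° = -0.2704 rad.
Haversine: a = sin²(Δφ/2) + cos φ₁ cos φ₂ sin²(Δλ/2) = 0.0213 + (0.1913)(0.4668)(0.0182) = 0.02296.
Central angle c = 2·arcsin(√a) = 0.30424 rad.
Distance = R·c = 6371 × 0.3042 ≈ 1938 km.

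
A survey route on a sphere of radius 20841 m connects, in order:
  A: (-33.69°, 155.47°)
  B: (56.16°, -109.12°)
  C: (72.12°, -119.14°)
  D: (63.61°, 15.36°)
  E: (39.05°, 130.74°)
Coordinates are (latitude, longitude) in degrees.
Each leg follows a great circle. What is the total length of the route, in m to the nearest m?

Leg A→B: central angle 2.0995 rad, distance 43755.7 m.
Leg B→C: central angle 0.2879 rad, distance 5999.8 m.
Leg C→D: central angle 0.7123 rad, distance 14844.6 m.
Leg D→E: central angle 1.1413 rad, distance 23786.3 m.
Total: 43755.7 + 5999.8 + 14844.6 + 23786.3 ≈ 88386 m.

88386 m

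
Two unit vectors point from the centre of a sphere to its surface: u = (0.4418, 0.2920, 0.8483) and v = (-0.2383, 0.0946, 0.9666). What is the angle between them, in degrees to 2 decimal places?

42.08°

u·v = 0.7423; |u| = 1.0000, |v| = 1.0000.
cos θ = (u·v)/(|u||v|) = 0.7423, so θ = 42.08°.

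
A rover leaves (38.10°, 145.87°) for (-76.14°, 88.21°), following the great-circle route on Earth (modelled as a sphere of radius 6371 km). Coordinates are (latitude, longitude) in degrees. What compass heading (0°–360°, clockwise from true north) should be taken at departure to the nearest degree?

With φ₁ = 0.6650, φ₂ = -1.3289, Δλ = -1.0064 rad, the forward-azimuth formula gives
θ = atan2( sin Δλ cos φ₂ , cos φ₁ sin φ₂ − sin φ₁ cos φ₂ cos Δλ ) = atan2(-0.2024, -0.8431) = -166.50°.
Adding 360° brings this into [0°, 360°): 193°.

193°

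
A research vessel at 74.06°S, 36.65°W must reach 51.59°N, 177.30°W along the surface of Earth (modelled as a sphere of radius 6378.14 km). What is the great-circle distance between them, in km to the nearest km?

Let φ₁ = -1.2926 rad, φ₂ = 0.9004 rad, and Δλ = -2.4548 rad.
cos c = sin φ₁ sin φ₂ + cos φ₁ cos φ₂ cos Δλ = (-0.9615)(0.7836) + (0.2746)(0.6213)(-0.7733) = -0.88540,
so c = arccos(-0.88540) = 2.65814 rad.
Distance = R·c = 6378.14 × 2.6581 ≈ 16954 km.

16954 km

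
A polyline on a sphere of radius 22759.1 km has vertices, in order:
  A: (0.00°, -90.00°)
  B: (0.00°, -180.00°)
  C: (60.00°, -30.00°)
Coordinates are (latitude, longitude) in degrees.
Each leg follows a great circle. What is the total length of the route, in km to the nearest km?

81692 km

Leg A→B: central angle 1.5708 rad, distance 35749.9 km.
Leg B→C: central angle 2.0186 rad, distance 45942.2 km.
Total: 35749.9 + 45942.2 ≈ 81692 km.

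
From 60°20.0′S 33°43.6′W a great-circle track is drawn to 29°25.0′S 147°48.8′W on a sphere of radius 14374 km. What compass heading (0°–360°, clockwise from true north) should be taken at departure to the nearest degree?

Δλ = -114.087° = -1.9912 rad.
y = sin Δλ · cos φ₂ = (-0.9129)(0.8711) = -0.7952
x = cos φ₁ sin φ₂ − sin φ₁ cos φ₂ cos Δλ = (0.4950)(-0.4912) − (-0.8689)(0.8711)(-0.4081) = -0.5520
θ = atan2(y, x) = -124.77°; adding 360° gives 235°.

235°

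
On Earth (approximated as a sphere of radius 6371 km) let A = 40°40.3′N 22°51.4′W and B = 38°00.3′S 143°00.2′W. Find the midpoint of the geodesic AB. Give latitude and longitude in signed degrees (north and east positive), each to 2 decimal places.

2.67°, -84.83°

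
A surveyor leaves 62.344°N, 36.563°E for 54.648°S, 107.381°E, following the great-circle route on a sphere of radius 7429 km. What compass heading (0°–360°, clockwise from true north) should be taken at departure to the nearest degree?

With φ₁ = 1.0881, φ₂ = -0.9538, Δλ = 1.2360 rad, the forward-azimuth formula gives
θ = atan2( sin Δλ cos φ₂ , cos φ₁ sin φ₂ − sin φ₁ cos φ₂ cos Δλ ) = atan2(0.5465, -0.5470) = 135.03°.
So the initial bearing is 135°.

135°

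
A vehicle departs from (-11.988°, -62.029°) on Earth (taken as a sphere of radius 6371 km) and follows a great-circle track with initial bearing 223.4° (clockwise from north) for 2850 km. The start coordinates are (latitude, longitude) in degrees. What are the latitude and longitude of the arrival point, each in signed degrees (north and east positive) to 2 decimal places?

-29.65°, -82.03°

Angular distance δ = d/R = 2850/6371 = 0.44734 rad; initial bearing θ = 3.8991 rad.
sin φ₂ = sin φ₁ cos δ + cos φ₁ sin δ cos θ = (-0.2077)(0.9016) + (0.9782)(0.4326)(-0.7266) = -0.4947, so φ₂ = -29.65°.
Δλ = atan2(sin θ sin δ cos φ₁, cos δ − sin φ₁ sin φ₂) = atan2(-0.2907, 0.7988) = -19.998°.
λ₂ = -62.029° − 19.998° = -82.03°.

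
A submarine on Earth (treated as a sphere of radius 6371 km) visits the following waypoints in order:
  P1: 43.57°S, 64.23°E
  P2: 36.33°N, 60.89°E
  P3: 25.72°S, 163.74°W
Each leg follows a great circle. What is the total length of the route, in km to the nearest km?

24534 km

Leg P1→P2: central angle 1.3955 rad, distance 8890.9 km.
Leg P2→P3: central angle 2.4553 rad, distance 15643.0 km.
Total: 8890.9 + 15643.0 ≈ 24534 km.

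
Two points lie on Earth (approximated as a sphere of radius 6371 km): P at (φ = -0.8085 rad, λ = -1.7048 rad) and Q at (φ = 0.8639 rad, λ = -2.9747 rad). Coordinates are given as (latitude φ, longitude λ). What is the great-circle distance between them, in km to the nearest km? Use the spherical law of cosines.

Let φ₁ = -0.8085 rad, φ₂ = 0.8639 rad, and Δλ = -1.2699 rad.
cos c = sin φ₁ sin φ₂ + cos φ₁ cos φ₂ cos Δλ = (-0.7233)(0.7604) + (0.6906)(0.6495)(0.2964) = -0.41702,
so c = arccos(-0.41702) = 2.00096 rad.
Distance = R·c = 6371 × 2.0010 ≈ 12748 km.

12748 km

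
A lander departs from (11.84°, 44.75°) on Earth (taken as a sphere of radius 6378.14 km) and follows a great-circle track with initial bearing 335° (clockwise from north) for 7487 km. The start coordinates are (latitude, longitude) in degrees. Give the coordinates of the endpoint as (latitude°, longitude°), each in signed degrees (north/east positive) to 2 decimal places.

Angular distance δ = d/R = 7487/6378.14 = 1.17385 rad; initial bearing θ = 5.8469 rad.
sin φ₂ = sin φ₁ cos δ + cos φ₁ sin δ cos θ = (0.2052)(0.3866) + (0.9787)(0.9222)(0.9063) = 0.8974, so φ₂ = 63.82°.
Δλ = atan2(sin θ sin δ cos φ₁, cos δ − sin φ₁ sin φ₂) = atan2(-0.3815, 0.2025) = -62.041°.
λ₂ = 44.750° − 62.041° = -17.29°.

63.82°, -17.29°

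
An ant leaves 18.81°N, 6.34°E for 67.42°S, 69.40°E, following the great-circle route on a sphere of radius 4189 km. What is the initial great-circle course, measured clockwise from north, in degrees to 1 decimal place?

Δλ = 63.060° = 1.1006 rad.
y = sin Δλ · cos φ₂ = (0.8915)(0.3840) = 0.3423
x = cos φ₁ sin φ₂ − sin φ₁ cos φ₂ cos Δλ = (0.9466)(-0.9233) − (0.3224)(0.3840)(0.4531) = -0.9301
θ = atan2(y, x) = 159.80°, so the bearing is 159.8°.

159.8°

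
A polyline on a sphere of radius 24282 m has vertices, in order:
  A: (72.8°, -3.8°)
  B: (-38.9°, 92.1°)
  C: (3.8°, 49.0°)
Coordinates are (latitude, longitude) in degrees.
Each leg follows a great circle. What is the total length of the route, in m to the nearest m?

Leg A→B: central angle 2.2441 rad, distance 54490.1 m.
Leg B→C: central angle 1.0176 rad, distance 24710.3 m.
Total: 54490.1 + 24710.3 ≈ 79200 m.

79200 m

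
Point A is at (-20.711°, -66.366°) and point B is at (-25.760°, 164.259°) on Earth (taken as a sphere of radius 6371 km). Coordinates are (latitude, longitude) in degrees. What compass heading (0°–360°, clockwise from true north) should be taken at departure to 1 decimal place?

228.8°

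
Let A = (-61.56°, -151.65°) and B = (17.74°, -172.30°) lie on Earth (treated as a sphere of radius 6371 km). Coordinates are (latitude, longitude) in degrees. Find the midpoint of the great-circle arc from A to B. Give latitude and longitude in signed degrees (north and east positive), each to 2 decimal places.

-22.20°, -165.45°

The central angle between A and B is δ = 1.4136 rad.
With f = 0.5, the slerp weights are sin((1−f)δ)/sin δ = 0.6575 and sin(fδ)/sin δ = 0.6575.
Weighted sum of the unit vectors: (0.6575)·(-0.4191,-0.2261,-0.8793) + (0.6575)·(-0.9439,-0.1276,0.3047) = (-0.8962, -0.2326, -0.3778).
Converting back: φ = atan2(z, √(x²+y²)) = -22.20°, λ = atan2(y, x) = -165.45°.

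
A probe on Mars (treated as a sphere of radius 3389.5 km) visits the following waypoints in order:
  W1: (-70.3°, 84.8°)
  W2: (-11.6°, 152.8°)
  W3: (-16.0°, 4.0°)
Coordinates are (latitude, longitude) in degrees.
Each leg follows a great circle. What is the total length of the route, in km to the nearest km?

12444 km

Leg W1→W2: central angle 1.2524 rad, distance 4245.1 km.
Leg W2→W3: central angle 2.4189 rad, distance 8198.8 km.
Total: 4245.1 + 8198.8 ≈ 12444 km.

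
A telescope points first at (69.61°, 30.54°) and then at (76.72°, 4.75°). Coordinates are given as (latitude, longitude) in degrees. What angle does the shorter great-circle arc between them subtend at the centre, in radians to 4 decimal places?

0.1772 rad

Let φ₁ = 1.2149 rad, φ₂ = 1.3390 rad, and Δλ = -0.4501 rad.
Haversine: a = sin²(Δφ/2) + cos φ₁ cos φ₂ sin²(Δλ/2) = 0.0038 + (0.3484)(0.2297)(0.0498) = 0.00783.
Central angle c = 2·arcsin(√a) = 0.17721 rad.
So the angular separation is 0.1772 rad.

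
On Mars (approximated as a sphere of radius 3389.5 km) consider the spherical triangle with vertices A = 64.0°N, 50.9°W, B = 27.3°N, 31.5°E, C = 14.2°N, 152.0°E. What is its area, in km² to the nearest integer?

16390951 km²

Side lengths (central angles): a = 1.9015, b = 1.7426, c = 1.0886 rad; semiperimeter s = 2.3664.
By l'Huilier's theorem, tan(E/4) = √[tan(s/2) tan((s−a)/2) tan((s−b)/2) tan((s−c)/2)], giving spherical excess E = 1.4267 rad.
Area = E·R² = 1.4267 × (3389.5)² ≈ 16390951 km².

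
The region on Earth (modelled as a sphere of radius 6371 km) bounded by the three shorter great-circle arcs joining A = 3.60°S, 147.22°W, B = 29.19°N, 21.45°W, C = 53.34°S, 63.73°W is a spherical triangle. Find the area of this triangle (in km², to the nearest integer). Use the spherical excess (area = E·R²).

78677594 km²

Side lengths (central angles): a = 1.5764, b = 1.4526, c = 2.1411 rad; semiperimeter s = 2.5851.
By l'Huilier's theorem, tan(E/4) = √[tan(s/2) tan((s−a)/2) tan((s−b)/2) tan((s−c)/2)], giving spherical excess E = 1.9384 rad.
Area = E·R² = 1.9384 × (6371)² ≈ 78677594 km².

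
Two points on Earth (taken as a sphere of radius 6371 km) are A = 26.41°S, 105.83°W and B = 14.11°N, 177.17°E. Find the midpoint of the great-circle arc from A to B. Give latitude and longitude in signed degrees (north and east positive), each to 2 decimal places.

-7.84°, -146.14°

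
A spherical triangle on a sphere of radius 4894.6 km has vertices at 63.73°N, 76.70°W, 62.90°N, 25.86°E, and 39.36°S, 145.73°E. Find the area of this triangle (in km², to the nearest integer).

51364336 km²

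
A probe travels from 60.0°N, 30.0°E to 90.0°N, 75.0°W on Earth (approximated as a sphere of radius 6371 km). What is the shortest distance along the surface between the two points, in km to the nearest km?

3336 km

With latitudes φ₁ = 60.000°, φ₂ = 90.000° and longitude difference Δλ = -105.000°:
cos c = sin φ₁ sin φ₂ + cos φ₁ cos φ₂ cos Δλ = (0.8660)(1.0000) + (0.5000)(0.0000)(-0.2588) = 0.86603,
so c = arccos(0.86603) = 0.52360 rad.
Distance = R·c = 6371 × 0.5236 ≈ 3336 km.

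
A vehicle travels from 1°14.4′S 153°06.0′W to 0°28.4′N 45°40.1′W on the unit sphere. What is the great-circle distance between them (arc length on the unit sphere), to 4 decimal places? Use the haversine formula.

1.8751

Let φ₁ = -0.0216 rad, φ₂ = 0.0083 rad, and Δλ = 1.8750 rad.
Haversine: a = sin²(Δφ/2) + cos φ₁ cos φ₂ sin²(Δλ/2) = 0.0002 + (0.9998)(1.0000)(0.6498) = 0.64983.
Central angle c = 2·arcsin(√a) = 1.87514 rad.
On the unit sphere the arc length equals the central angle: 1.8751.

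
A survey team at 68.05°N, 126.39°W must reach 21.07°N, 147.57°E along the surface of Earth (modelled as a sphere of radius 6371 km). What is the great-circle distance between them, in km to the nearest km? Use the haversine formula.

7678 km

Let φ₁ = 1.1877 rad, φ₂ = 0.3677 rad, and Δλ = -1.5017 rad.
Haversine: a = sin²(Δφ/2) + cos φ₁ cos φ₂ sin²(Δλ/2) = 0.1589 + (0.3738)(0.9331)(0.4655) = 0.32123.
Central angle c = 2·arcsin(√a) = 1.20517 rad.
Distance = R·c = 6371 × 1.2052 ≈ 7678 km.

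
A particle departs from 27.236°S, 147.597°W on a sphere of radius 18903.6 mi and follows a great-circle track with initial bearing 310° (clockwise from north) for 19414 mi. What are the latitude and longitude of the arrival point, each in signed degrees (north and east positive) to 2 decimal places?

14.61°, 169.76°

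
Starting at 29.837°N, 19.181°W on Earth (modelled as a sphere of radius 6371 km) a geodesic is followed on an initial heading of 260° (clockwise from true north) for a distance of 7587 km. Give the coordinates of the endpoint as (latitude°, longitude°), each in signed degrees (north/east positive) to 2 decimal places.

2.56°, -85.46°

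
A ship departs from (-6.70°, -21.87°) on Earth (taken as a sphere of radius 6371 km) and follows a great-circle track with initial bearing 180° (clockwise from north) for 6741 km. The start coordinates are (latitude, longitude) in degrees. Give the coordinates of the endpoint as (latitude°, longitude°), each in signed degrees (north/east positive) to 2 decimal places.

Angular distance δ = d/R = 6741/6371 = 1.05808 rad; initial bearing θ = 3.1416 rad.
sin φ₂ = sin φ₁ cos δ + cos φ₁ sin δ cos θ = (-0.1167)(0.4905) + (0.9932)(0.8714)(-1.0000) = -0.9227, so φ₂ = -67.32°.
Δλ = atan2(sin θ sin δ cos φ₁, cos δ − sin φ₁ sin φ₂) = atan2(0.0000, 0.3829) = 0.000°.
λ₂ = -21.870° + 0.000° = -21.87°.

-67.32°, -21.87°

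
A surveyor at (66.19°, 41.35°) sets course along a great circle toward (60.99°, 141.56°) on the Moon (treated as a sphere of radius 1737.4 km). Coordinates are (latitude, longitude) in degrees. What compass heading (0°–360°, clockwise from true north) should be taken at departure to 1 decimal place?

47.9°

Δλ = 100.210° = 1.7490 rad.
y = sin Δλ · cos φ₂ = (0.9842)(0.4850) = 0.4773
x = cos φ₁ sin φ₂ − sin φ₁ cos φ₂ cos Δλ = (0.4037)(0.8745) − (0.9149)(0.4850)(-0.1773) = 0.4317
θ = atan2(y, x) = 47.87°, so the bearing is 47.9°.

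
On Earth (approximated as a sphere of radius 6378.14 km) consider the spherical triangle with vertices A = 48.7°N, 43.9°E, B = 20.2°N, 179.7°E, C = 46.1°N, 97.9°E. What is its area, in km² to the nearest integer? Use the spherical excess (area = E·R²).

12335627 km²

Side lengths (central angles): a = 1.2222, b = 0.6261, c = 1.7565 rad; semiperimeter s = 1.8024.
By l'Huilier's theorem, tan(E/4) = √[tan(s/2) tan((s−a)/2) tan((s−b)/2) tan((s−c)/2)], giving spherical excess E = 0.3032 rad.
Area = E·R² = 0.3032 × (6378.14)² ≈ 12335627 km².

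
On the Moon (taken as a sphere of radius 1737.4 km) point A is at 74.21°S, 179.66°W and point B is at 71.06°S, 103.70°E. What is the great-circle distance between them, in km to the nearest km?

With latitudes φ₁ = -74.210°, φ₂ = -71.060° and longitude difference Δλ = -76.640°:
Haversine: a = sin²(Δφ/2) + cos φ₁ cos φ₂ sin²(Δλ/2) = 0.0008 + (0.2721)(0.3246)(0.3845) = 0.03471.
Central angle c = 2·arcsin(√a) = 0.37481 rad.
Distance = R·c = 1737.4 × 0.3748 ≈ 651 km.

651 km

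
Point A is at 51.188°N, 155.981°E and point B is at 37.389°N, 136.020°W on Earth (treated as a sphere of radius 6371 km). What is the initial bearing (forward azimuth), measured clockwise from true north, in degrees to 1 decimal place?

With φ₁ = 0.8934, φ₂ = 0.6526, Δλ = 1.1868 rad, the forward-azimuth formula gives
θ = atan2( sin Δλ cos φ₂ , cos φ₁ sin φ₂ − sin φ₁ cos φ₂ cos Δλ ) = atan2(0.7367, 0.1487) = 78.59°.
So the initial bearing is 78.6°.

78.6°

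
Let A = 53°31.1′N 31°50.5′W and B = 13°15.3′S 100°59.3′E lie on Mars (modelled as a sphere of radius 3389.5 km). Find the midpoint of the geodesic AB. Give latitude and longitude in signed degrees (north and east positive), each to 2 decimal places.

38.72°, 63.53°

Central angle δ = 2.1868 rad. Interpolating on the sphere with fraction f = 0.5:
P = [sin((1−f)δ)·A + sin(fδ)·B] / sin δ = 1.0882·A + 1.0882·B in Cartesian coordinates,
giving P = (0.3478, 0.6985, 0.6255), i.e. latitude 38.72°, longitude 63.53°.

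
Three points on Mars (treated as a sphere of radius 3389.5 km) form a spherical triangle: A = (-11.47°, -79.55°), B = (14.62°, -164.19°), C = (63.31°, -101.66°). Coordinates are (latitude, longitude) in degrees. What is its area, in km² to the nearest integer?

Side lengths (central angles): a = 1.1307, b = 1.3386, c = 1.5324 rad; semiperimeter s = 2.0008.
By l'Huilier's theorem, tan(E/4) = √[tan(s/2) tan((s−a)/2) tan((s−b)/2) tan((s−c)/2)], giving spherical excess E = 0.9565 rad.
Area = E·R² = 0.9565 × (3389.5)² ≈ 10988755 km².

10988755 km²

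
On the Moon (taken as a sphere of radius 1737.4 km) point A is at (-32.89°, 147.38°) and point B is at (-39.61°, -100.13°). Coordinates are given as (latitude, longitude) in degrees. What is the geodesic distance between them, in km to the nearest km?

Let φ₁ = -0.5740 rad, φ₂ = -0.6913 rad, and Δλ = 1.9633 rad.
cos c = sin φ₁ sin φ₂ + cos φ₁ cos φ₂ cos Δλ = (-0.5430)(-0.6376) + (0.8397)(0.7704)(-0.3825) = 0.09875,
so c = arccos(0.09875) = 1.47188 rad.
Distance = R·c = 1737.4 × 1.4719 ≈ 2557 km.

2557 km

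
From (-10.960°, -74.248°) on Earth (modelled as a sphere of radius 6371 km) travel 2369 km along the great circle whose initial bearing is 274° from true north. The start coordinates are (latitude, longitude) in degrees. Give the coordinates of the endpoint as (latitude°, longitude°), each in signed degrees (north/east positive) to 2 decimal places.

Angular distance δ = d/R = 2369/6371 = 0.37184 rad; initial bearing θ = 4.7822 rad.
sin φ₂ = sin φ₁ cos δ + cos φ₁ sin δ cos θ = (-0.1901)(0.9317) + (0.9818)(0.3633)(0.0698) = -0.1522, so φ₂ = -8.76°.
Δλ = atan2(sin θ sin δ cos φ₁, cos δ − sin φ₁ sin φ₂) = atan2(-0.3558, 0.9027) = -21.514°.
λ₂ = -74.248° − 21.514° = -95.76°.

-8.76°, -95.76°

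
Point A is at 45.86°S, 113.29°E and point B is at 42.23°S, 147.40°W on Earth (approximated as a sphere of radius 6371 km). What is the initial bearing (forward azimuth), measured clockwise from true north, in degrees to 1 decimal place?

127.2°

Δλ = 99.310° = 1.7333 rad.
y = sin Δλ · cos φ₂ = (0.9868)(0.7405) = 0.7307
x = cos φ₁ sin φ₂ − sin φ₁ cos φ₂ cos Δλ = (0.6964)(-0.6721) − (-0.7176)(0.7405)(-0.1618) = -0.5540
θ = atan2(y, x) = 127.17°, so the bearing is 127.2°.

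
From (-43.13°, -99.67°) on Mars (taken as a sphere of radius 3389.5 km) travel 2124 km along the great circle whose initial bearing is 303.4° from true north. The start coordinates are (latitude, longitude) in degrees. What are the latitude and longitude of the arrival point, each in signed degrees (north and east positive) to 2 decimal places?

-18.55°, -130.76°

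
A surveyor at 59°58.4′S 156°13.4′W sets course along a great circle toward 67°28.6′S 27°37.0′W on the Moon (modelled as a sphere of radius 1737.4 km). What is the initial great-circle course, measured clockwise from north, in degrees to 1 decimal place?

155.9°

Δλ = 128.607° = 2.2446 rad.
y = sin Δλ · cos φ₂ = (0.7814)(0.3831) = 0.2993
x = cos φ₁ sin φ₂ − sin φ₁ cos φ₂ cos Δλ = (0.5004)(-0.9237) − (-0.8658)(0.3831)(-0.6240) = -0.6692
θ = atan2(y, x) = 155.90°, so the bearing is 155.9°.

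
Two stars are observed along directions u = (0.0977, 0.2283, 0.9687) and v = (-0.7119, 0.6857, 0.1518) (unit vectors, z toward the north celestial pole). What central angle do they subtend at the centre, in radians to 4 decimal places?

1.3346 rad

u·v = 0.2340; |u| = 1.0000, |v| = 1.0000.
cos θ = (u·v)/(|u||v|) = 0.2340, so θ = 1.3346 rad.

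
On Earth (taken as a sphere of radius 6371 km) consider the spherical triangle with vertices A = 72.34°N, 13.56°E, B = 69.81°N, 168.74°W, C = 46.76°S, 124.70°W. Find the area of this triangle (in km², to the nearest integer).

Side lengths (central angles): a = 2.1104, b = 2.5853, c = 0.6605 rad; semiperimeter s = 2.6781.
By l'Huilier's theorem, tan(E/4) = √[tan(s/2) tan((s−a)/2) tan((s−b)/2) tan((s−c)/2)], giving spherical excess E = 1.1726 rad.
Area = E·R² = 1.1726 × (6371)² ≈ 47593800 km².

47593800 km²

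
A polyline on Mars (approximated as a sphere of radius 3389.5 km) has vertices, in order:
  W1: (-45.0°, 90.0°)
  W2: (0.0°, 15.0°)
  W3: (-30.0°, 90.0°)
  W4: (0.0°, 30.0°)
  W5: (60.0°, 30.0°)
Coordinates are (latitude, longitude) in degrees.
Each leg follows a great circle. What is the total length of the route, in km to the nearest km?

16614 km

Leg W1→W2: central angle 1.3867 rad, distance 4700.4 km.
Leg W2→W3: central angle 1.3447 rad, distance 4558.0 km.
Leg W3→W4: central angle 1.1230 rad, distance 3806.3 km.
Leg W4→W5: central angle 1.0472 rad, distance 3549.5 km.
Total: 4700.4 + 4558.0 + 3806.3 + 3549.5 ≈ 16614 km.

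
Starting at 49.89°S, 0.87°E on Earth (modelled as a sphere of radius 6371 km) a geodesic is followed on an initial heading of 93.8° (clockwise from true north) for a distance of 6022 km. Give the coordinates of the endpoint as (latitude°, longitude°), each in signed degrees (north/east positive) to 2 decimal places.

Angular distance δ = d/R = 6022/6371 = 0.94522 rad; initial bearing θ = 1.6371 rad.
sin φ₂ = sin φ₁ cos δ + cos φ₁ sin δ cos θ = (-0.7648)(0.5856) + (0.6443)(0.8106)(-0.0663) = -0.4825, so φ₂ = -28.85°.
Δλ = atan2(sin θ sin δ cos φ₁, cos δ − sin φ₁ sin φ₂) = atan2(0.5211, 0.2166) = 67.432°.
λ₂ = 0.870° + 67.432° = 68.30°.

-28.85°, 68.30°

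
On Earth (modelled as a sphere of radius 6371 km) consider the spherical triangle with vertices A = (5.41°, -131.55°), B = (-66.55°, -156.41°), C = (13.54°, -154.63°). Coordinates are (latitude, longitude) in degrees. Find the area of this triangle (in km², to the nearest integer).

13173763 km²

Side lengths (central angles): a = 1.3980, b = 0.4215, c = 1.2943 rad; semiperimeter s = 1.5569.
By l'Huilier's theorem, tan(E/4) = √[tan(s/2) tan((s−a)/2) tan((s−b)/2) tan((s−c)/2)], giving spherical excess E = 0.3246 rad.
Area = E·R² = 0.3246 × (6371)² ≈ 13173763 km².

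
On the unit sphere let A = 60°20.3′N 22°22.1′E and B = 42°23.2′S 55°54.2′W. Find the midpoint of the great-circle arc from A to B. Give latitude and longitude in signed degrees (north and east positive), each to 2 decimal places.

Central angle δ = 2.1077 rad. Interpolating on the sphere with fraction f = 0.5:
P = [sin((1−f)δ)·A + sin(fδ)·B] / sin δ = 1.0117·A + 1.0117·B in Cartesian coordinates,
giving P = (0.8819, -0.4283, 0.1971), i.e. latitude 11.37°, longitude -25.90°.

11.37°, -25.90°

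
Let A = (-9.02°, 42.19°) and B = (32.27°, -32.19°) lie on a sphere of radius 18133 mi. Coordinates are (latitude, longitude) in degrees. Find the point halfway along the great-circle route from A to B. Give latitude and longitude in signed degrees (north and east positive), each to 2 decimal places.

14.46°, 8.37°

Central angle δ = 1.4292 rad. Interpolating on the sphere with fraction f = 0.5:
P = [sin((1−f)δ)·A + sin(fδ)·B] / sin δ = 0.6619·A + 0.6619·B in Cartesian coordinates,
giving P = (0.9580, 0.1409, 0.2496), i.e. latitude 14.46°, longitude 8.37°.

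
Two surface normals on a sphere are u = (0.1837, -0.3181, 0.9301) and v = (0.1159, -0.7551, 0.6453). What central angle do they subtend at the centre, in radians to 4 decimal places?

0.5323 rad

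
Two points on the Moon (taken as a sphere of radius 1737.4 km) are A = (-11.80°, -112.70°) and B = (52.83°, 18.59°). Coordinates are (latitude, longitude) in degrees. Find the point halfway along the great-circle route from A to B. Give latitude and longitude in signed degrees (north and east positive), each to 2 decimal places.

38.80°, -74.66°

Central angle δ = 2.1570 rad. Interpolating on the sphere with fraction f = 0.5:
P = [sin((1−f)δ)·A + sin(fδ)·B] / sin δ = 1.0579·A + 1.0579·B in Cartesian coordinates,
giving P = (0.2062, -0.7515, 0.6266), i.e. latitude 38.80°, longitude -74.66°.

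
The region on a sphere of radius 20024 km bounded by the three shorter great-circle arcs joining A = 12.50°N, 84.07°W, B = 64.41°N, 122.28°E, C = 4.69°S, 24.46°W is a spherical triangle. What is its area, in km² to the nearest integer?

598094178 km²

Side lengths (central angles): a = 2.0194, b = 1.0764, c = 1.7545 rad; semiperimeter s = 2.4251.
By l'Huilier's theorem, tan(E/4) = √[tan(s/2) tan((s−a)/2) tan((s−b)/2) tan((s−c)/2)], giving spherical excess E = 1.4917 rad.
Area = E·R² = 1.4917 × (20024)² ≈ 598094178 km².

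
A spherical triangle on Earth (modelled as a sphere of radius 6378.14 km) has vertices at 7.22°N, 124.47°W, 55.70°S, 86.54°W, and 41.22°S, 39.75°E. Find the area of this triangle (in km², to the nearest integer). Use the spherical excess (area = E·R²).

1556054 km²

Side lengths (central angles): a = 1.2729, b = 2.4996, c = 1.2269 rad; semiperimeter s = 2.4997.
By l'Huilier's theorem, tan(E/4) = √[tan(s/2) tan((s−a)/2) tan((s−b)/2) tan((s−c)/2)], giving spherical excess E = 0.0383 rad.
Area = E·R² = 0.0383 × (6378.14)² ≈ 1556054 km².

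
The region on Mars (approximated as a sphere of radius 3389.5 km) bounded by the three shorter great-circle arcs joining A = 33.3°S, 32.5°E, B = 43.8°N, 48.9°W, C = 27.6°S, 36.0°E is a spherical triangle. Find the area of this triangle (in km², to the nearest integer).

1668185 km²

Side lengths (central angles): a = 1.8378, b = 0.1125, c = 1.8648 rad; semiperimeter s = 1.9076.
By l'Huilier's theorem, tan(E/4) = √[tan(s/2) tan((s−a)/2) tan((s−b)/2) tan((s−c)/2)], giving spherical excess E = 0.1452 rad.
Area = E·R² = 0.1452 × (3389.5)² ≈ 1668185 km².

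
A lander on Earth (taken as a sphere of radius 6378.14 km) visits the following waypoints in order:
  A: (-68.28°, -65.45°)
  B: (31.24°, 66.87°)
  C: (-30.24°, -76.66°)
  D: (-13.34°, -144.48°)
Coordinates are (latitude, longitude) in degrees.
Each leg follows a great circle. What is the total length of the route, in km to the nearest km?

Leg A→B: central angle 2.3390 rad, distance 14918.4 km.
Leg B→C: central angle 2.5967 rad, distance 16562.3 km.
Leg C→D: central angle 1.1224 rad, distance 7158.6 km.
Total: 14918.4 + 16562.3 + 7158.6 ≈ 38639 km.

38639 km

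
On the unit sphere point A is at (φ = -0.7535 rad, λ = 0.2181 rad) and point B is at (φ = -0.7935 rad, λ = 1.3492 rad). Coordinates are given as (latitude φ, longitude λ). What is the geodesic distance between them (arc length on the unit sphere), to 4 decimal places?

0.7878

Let φ₁ = -0.7535 rad, φ₂ = -0.7935 rad, and Δλ = 1.1311 rad.
Haversine: a = sin²(Δφ/2) + cos φ₁ cos φ₂ sin²(Δλ/2) = 0.0004 + (0.7293)(0.7014)(0.2872) = 0.14729.
Central angle c = 2·arcsin(√a) = 0.78777 rad.
On the unit sphere the arc length equals the central angle: 0.7878.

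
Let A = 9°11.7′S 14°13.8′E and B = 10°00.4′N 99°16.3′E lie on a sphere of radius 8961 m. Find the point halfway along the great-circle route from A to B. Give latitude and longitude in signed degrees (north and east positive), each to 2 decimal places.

The central angle between A and B is δ = 1.5145 rad.
With f = 0.5, the slerp weights are sin((1−f)δ)/sin δ = 0.6880 and sin(fδ)/sin δ = 0.6880.
Weighted sum of the unit vectors: (0.6880)·(0.9569,0.2427,-0.1598) + (0.6880)·(-0.1587,0.9719,0.1738) = (0.5492, 0.8357, 0.0096).
Converting back: φ = atan2(z, √(x²+y²)) = 0.55°, λ = atan2(y, x) = 56.69°.

0.55°, 56.69°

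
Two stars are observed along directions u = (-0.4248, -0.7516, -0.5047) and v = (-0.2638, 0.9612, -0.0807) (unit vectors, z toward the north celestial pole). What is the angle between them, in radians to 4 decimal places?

u·v = -0.5696; |u| = 1.0000, |v| = 1.0000.
cos θ = (u·v)/(|u||v|) = -0.5696, so θ = 2.1768 rad.

2.1768 rad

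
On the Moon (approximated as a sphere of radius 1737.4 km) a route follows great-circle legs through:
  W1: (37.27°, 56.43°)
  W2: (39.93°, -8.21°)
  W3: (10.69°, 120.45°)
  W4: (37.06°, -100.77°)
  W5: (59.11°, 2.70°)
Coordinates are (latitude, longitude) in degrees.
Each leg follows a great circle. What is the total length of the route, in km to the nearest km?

Leg W1→W2: central angle 0.8631 rad, distance 1499.6 km.
Leg W2→W3: central angle 1.9301 rad, distance 3353.4 km.
Leg W3→W4: central angle 2.0692 rad, distance 3595.1 km.
Leg W4→W5: central angle 1.1354 rad, distance 1972.7 km.
Total: 1499.6 + 3353.4 + 3595.1 + 1972.7 ≈ 10421 km.

10421 km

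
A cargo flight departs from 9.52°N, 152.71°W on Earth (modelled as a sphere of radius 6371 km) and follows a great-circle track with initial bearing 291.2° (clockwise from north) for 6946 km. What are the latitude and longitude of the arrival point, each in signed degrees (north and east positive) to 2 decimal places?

23.12°, 143.27°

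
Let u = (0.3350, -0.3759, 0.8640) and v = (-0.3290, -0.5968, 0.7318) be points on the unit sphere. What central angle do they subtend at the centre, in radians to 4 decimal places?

0.7281 rad

u·v = 0.7464; |u| = 1.0000, |v| = 1.0000.
cos θ = (u·v)/(|u||v|) = 0.7464, so θ = 0.7281 rad.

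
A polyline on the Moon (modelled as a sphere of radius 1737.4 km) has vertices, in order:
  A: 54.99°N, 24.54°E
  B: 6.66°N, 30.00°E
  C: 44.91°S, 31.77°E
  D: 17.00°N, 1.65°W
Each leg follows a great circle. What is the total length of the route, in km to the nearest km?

Leg A→B: central angle 0.8470 rad, distance 1471.5 km.
Leg B→C: central angle 0.9005 rad, distance 1564.5 km.
Leg C→D: central angle 1.2037 rad, distance 2091.4 km.
Total: 1471.5 + 1564.5 + 2091.4 ≈ 5127 km.

5127 km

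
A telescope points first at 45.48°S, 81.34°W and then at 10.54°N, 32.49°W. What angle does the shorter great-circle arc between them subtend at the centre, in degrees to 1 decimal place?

71.1°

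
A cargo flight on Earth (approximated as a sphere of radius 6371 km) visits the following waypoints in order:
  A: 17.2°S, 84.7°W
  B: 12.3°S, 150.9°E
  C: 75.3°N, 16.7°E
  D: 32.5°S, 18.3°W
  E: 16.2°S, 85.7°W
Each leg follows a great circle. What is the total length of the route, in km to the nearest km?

Leg A→B: central angle 2.0537 rad, distance 13083.9 km.
Leg B→C: central angle 1.9594 rad, distance 12483.4 km.
Leg C→D: central angle 1.9224 rad, distance 12247.6 km.
Leg D→E: central angle 1.0915 rad, distance 6954.0 km.
Total: 13083.9 + 12483.4 + 12247.6 + 6954.0 ≈ 44769 km.

44769 km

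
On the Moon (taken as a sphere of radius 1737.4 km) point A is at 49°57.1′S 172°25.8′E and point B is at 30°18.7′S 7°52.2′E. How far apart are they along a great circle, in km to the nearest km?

Let φ₁ = -0.8718 rad, φ₂ = -0.5290 rad, and Δλ = -2.8721 rad.
Haversine: a = sin²(Δφ/2) + cos φ₁ cos φ₂ sin²(Δλ/2) = 0.0291 + (0.6434)(0.8633)(0.9820) = 0.57454.
Central angle c = 2·arcsin(√a) = 1.72043 rad.
Distance = R·c = 1737.4 × 1.7204 ≈ 2989 km.

2989 km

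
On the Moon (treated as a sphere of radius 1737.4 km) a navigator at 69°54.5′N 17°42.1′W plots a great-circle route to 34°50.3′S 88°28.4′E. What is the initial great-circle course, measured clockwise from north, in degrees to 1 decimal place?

88.7°

Δλ = 106.175° = 1.8531 rad.
y = sin Δλ · cos φ₂ = (0.9604)(0.8208) = 0.7883
x = cos φ₁ sin φ₂ − sin φ₁ cos φ₂ cos Δλ = (0.3435)(-0.5713) − (0.9391)(0.8208)(-0.2786) = 0.0185
θ = atan2(y, x) = 88.66°, so the bearing is 88.7°.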